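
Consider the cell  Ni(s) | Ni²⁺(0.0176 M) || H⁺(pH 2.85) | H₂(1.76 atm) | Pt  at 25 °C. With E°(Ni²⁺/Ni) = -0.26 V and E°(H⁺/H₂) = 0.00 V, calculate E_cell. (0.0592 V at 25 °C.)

0.14 V

The hydrogen couple is the cathode, so E°_cell = 0.26 V; n = 2.
[H⁺] = 10^(−2.85) = 0.0014 M, and Q = [Ni²⁺]·P(H₂) / [H⁺]^2 = 1.55 × 10^4.
E = E° − (0.0592/2) log Q = 0.26 − (0.0592/2)(4.191) = 0.136 V.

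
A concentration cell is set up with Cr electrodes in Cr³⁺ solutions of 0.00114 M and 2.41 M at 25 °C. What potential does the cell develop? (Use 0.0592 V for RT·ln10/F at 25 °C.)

0.066 V

Both half-cells are Cr³⁺/Cr, so E°_cell = 0. The concentrated side is the cathode; the cell reaction moves Cr³⁺ from high to low concentration with n = 3.
Q = [Cr³⁺]_dilute/[Cr³⁺]_conc = 0.00114/2.41 = 4.73 × 10^-4.
E = 0 − (0.0592/3) log Q = −(0.0592/3)(-3.325) = 0.0656 V.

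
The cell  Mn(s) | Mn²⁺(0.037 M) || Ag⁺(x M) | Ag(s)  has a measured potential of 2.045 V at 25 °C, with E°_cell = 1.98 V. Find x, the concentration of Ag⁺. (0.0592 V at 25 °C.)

From the Nernst equation, log Q = n(E° − E)/0.0592 = 2(1.98 − 2.045)/0.0592 = -2.196, so Q = 0.00637.
With Q = [Mn²⁺]/[Ag⁺]^2 and the known concentrations, [Ag⁺]^2 in the denominator gives [Ag⁺] = 2.4 M.

2.4 M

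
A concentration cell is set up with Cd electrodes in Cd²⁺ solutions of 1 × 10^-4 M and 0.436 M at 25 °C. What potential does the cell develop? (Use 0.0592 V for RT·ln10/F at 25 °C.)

0.11 V

Both half-cells are Cd²⁺/Cd, so E°_cell = 0. The concentrated side is the cathode; the cell reaction moves Cd²⁺ from high to low concentration with n = 2.
Q = [Cd²⁺]_dilute/[Cd²⁺]_conc = 1 × 10^-4/0.436 = 2.29 × 10^-4.
E = 0 − (0.0592/2) log Q = −(0.0592/2)(-3.639) = 0.1077 V.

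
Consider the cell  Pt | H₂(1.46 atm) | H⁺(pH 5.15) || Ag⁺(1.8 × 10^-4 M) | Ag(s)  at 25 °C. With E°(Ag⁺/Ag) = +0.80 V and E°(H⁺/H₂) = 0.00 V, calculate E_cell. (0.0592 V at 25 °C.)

The Ag⁺/Ag couple is the cathode, so E°_cell = 0.80 V; n = 2.
[H⁺] = 10^(−5.15) = 7.1 × 10^-6 M, and Q = [H⁺]^2 / ([Ag⁺]^2·P(H₂)) = 0.00106.
E = E° − (0.0592/2) log Q = 0.80 − (0.0592/2)(-2.975) = 0.888 V.

0.89 V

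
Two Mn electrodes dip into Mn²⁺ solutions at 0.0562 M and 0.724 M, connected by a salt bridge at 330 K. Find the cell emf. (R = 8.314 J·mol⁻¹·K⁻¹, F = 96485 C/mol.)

0.036 V

Both half-cells are Mn²⁺/Mn, so E°_cell = 0. The concentrated side is the cathode; the cell reaction moves Mn²⁺ from high to low concentration with n = 2.
Q = [Mn²⁺]_dilute/[Mn²⁺]_conc = 0.0562/0.724 = 0.0776.
E = 0 − (RT/nF) ln Q = −((8.314×330)/(2×96485))(-2.556) = 0.0363 V.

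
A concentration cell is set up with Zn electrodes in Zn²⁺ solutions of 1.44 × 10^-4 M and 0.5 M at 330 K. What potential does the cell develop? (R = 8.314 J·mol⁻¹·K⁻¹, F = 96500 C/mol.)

Both half-cells are Zn²⁺/Zn, so E°_cell = 0. The concentrated side is the cathode; the cell reaction moves Zn²⁺ from high to low concentration with n = 2.
Q = [Zn²⁺]_dilute/[Zn²⁺]_conc = 1.44 × 10^-4/0.5 = 2.88 × 10^-4.
E = 0 − (RT/nF) ln Q = −((8.314×330)/(2×96500))(-8.153) = 0.1159 V.

0.12 V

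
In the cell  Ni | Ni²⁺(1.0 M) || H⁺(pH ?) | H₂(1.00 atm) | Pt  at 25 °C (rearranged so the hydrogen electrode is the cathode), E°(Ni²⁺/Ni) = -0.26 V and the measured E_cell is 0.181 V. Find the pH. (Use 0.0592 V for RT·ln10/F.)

pH = 1.33

E°_cell = 0.26 V and n = 2.
log Q = n(E° − E)/0.0592 = 2×(0.26 − 0.181)/0.0592 = 2.669.
With Q = [Ni²⁺]·P(H₂) / [H⁺]^2, solving for [H⁺] gives log[H⁺] = -1.334, so pH = 1.33.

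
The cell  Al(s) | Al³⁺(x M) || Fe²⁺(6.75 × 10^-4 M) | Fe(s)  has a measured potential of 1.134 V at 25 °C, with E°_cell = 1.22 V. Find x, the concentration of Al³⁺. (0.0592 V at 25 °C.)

From the Nernst equation, log Q = n(E° − E)/0.0592 = 6(1.22 − 1.134)/0.0592 = 8.716, so Q = 5.2 × 10^8.
With Q = [Al³⁺]^2/[Fe²⁺]^3 and the known concentrations, [Al³⁺]^2 in the numerator gives [Al³⁺] = 0.4 M.

0.4 M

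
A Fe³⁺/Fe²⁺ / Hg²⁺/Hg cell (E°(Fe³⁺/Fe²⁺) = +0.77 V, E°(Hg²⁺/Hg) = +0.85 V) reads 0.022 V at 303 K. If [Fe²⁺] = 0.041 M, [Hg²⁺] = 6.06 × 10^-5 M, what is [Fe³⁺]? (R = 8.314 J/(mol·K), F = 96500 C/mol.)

From the Nernst equation, ln Q = nF(E° − E)/RT = 2×96500×(0.08 − 0.022)/(8.314×303) = 4.444, so Q = 85.1.
With Q = [Fe³⁺]^2/([Fe²⁺]^2·[Hg²⁺]) and the known concentrations, [Fe³⁺]^2 in the numerator gives [Fe³⁺] = 0.0029 M.

0.0029 M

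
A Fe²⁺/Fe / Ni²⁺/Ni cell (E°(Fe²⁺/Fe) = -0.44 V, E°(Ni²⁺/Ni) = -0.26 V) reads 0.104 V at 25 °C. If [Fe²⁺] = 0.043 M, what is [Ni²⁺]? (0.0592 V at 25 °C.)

From the Nernst equation, log Q = n(E° − E)/0.0592 = 2(0.18 − 0.104)/0.0592 = 2.568, so Q = 369.
With Q = [Fe²⁺]/[Ni²⁺] and the known concentrations, [Ni²⁺] in the denominator gives [Ni²⁺] = 1.2 × 10^-4 M.

1.2 × 10^-4 M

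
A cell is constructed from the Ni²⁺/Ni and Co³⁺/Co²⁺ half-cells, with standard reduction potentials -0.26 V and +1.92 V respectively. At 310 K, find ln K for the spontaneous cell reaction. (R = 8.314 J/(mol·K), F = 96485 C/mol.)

E°_cell = +1.92 − (-0.26) = 2.18 V, with n = 2 electrons transferred.
At equilibrium E = 0, so the Nernst equation gives ln K = nFE°/RT = (2)(96485)(2.18)/((8.314)(310)) = 163.22.

ln K = 163.2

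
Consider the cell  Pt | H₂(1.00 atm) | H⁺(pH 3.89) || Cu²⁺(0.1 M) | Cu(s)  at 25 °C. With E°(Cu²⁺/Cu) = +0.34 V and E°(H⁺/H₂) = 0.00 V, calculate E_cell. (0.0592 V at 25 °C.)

0.54 V

The Cu²⁺/Cu couple is the cathode, so E°_cell = 0.34 V; n = 2.
[H⁺] = 10^(−3.89) = 1.3 × 10^-4 M, and Q = [H⁺]^2 / ([Cu²⁺]·P(H₂)) = 1.66 × 10^-7.
E = E° − (0.0592/2) log Q = 0.34 − (0.0592/2)(-6.780) = 0.541 V.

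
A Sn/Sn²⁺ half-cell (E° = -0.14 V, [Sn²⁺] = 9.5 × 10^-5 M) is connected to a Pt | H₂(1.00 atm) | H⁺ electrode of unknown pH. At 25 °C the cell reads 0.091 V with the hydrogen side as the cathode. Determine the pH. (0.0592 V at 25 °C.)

E°_cell = 0.14 V and n = 2.
log Q = n(E° − E)/0.0592 = 2×(0.14 − 0.091)/0.0592 = 1.655.
With Q = [Sn²⁺]·P(H₂) / [H⁺]^2, solving for [H⁺] gives log[H⁺] = -2.839, so pH = 2.84.

pH = 2.84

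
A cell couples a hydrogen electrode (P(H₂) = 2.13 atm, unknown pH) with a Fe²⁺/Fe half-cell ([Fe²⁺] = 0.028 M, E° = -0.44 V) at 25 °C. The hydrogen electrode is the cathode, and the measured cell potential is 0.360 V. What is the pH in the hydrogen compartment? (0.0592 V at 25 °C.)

pH = 1.96

E°_cell = 0.44 V and n = 2.
log Q = n(E° − E)/0.0592 = 2×(0.44 − 0.360)/0.0592 = 2.703.
With Q = [Fe²⁺]·P(H₂) / [H⁺]^2, solving for [H⁺] gives log[H⁺] = -1.964, so pH = 1.96.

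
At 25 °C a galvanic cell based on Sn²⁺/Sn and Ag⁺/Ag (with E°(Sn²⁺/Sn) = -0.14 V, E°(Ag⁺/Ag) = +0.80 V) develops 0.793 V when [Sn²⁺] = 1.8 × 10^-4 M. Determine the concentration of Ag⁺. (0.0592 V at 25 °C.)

4.4 × 10^-5 M

From the Nernst equation, log Q = n(E° − E)/0.0592 = 2(0.94 − 0.793)/0.0592 = 4.966, so Q = 9.25 × 10^4.
With Q = [Sn²⁺]/[Ag⁺]^2 and the known concentrations, [Ag⁺]^2 in the denominator gives [Ag⁺] = 4.4 × 10^-5 M.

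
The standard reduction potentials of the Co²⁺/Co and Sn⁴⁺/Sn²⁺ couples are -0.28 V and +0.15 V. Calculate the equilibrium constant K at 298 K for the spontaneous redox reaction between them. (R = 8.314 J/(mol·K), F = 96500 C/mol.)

E°_cell = +0.15 − (-0.28) = 0.43 V, with n = 2 electrons transferred.
At equilibrium E = 0, so the Nernst equation gives ln K = nFE°/RT = (2)(96500)(0.43)/((8.314)(298)) = 33.50.
K = e^33.50 = 3.5 × 10^14.

3.5 × 10^14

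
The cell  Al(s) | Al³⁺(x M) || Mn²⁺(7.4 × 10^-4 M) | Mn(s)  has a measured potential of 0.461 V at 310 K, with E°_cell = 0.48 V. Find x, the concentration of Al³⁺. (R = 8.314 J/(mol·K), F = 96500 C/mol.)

From the Nernst equation, ln Q = nF(E° − E)/RT = 6×96500×(0.48 − 0.461)/(8.314×310) = 4.268, so Q = 71.4.
With Q = [Al³⁺]^2/[Mn²⁺]^3 and the known concentrations, [Al³⁺]^2 in the numerator gives [Al³⁺] = 1.7 × 10^-4 M.

1.7 × 10^-4 M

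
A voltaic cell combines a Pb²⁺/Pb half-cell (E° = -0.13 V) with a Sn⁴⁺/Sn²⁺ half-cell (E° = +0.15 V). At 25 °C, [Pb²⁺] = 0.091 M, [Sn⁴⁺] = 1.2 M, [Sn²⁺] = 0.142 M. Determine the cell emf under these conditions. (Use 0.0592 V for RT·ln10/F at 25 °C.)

0.338 V

The Sn⁴⁺/Sn²⁺ couple has the higher reduction potential and acts as the cathode, so E°_cell = +0.15 − (-0.13) = 0.28 V.
Balancing electrons gives n = 2; the reaction quotient is Q = [Pb²⁺]·[Sn²⁺]/[Sn⁴⁺] = 0.0108.
At 25 °C, E = E° − (0.0592/n) log Q = 0.28 − (0.0592/2)(-1.968) = 0.280 + 0.058 = 0.338 V.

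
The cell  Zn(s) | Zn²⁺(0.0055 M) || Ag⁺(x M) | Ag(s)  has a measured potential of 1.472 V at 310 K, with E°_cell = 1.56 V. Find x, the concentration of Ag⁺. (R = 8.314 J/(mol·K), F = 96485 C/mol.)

0.0028 M

From the Nernst equation, ln Q = nF(E° − E)/RT = 2×96485×(1.56 − 1.472)/(8.314×310) = 6.589, so Q = 727.
With Q = [Zn²⁺]/[Ag⁺]^2 and the known concentrations, [Ag⁺]^2 in the denominator gives [Ag⁺] = 0.0028 M.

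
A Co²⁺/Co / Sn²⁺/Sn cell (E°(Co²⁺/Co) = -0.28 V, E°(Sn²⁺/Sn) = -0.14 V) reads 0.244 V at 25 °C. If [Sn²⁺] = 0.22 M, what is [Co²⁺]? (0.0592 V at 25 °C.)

6.7 × 10^-5 M

From the Nernst equation, log Q = n(E° − E)/0.0592 = 2(0.14 − 0.244)/0.0592 = -3.514, so Q = 3.07 × 10^-4.
With Q = [Co²⁺]/[Sn²⁺] and the known concentrations, [Co²⁺] in the numerator gives [Co²⁺] = 6.7 × 10^-5 M.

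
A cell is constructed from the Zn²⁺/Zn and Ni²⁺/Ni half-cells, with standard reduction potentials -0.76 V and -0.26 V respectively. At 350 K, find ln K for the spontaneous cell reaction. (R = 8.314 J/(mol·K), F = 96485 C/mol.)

E°_cell = -0.26 − (-0.76) = 0.50 V, with n = 2 electrons transferred.
At equilibrium E = 0, so the Nernst equation gives ln K = nFE°/RT = (2)(96485)(0.50)/((8.314)(350)) = 33.16.

ln K = 33.2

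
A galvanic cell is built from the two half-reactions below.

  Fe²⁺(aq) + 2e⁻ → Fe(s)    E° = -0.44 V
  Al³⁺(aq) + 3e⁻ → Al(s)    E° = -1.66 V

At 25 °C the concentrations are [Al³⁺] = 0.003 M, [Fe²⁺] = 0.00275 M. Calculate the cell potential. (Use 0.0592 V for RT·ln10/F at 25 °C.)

The Fe²⁺/Fe couple has the higher reduction potential and acts as the cathode, so E°_cell = -0.44 − (-1.66) = 1.22 V.
Balancing electrons gives n = 6; the reaction quotient is Q = [Al³⁺]^2/[Fe²⁺]^3 = 433.
At 25 °C, E = E° − (0.0592/n) log Q = 1.22 − (0.0592/6)(2.636) = 1.220 − 0.026 = 1.194 V.

1.19 V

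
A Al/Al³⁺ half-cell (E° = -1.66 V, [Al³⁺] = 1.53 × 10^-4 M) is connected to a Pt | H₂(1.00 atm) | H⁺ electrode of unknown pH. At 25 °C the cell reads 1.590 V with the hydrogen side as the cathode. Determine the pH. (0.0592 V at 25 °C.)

pH = 2.45

E°_cell = 1.66 V and n = 6.
log Q = n(E° − E)/0.0592 = 6×(1.66 − 1.590)/0.0592 = 7.095.
With Q = [Al³⁺]^2·P(H₂)^3 / [H⁺]^6, solving for [H⁺] gives log[H⁺] = -2.454, so pH = 2.45.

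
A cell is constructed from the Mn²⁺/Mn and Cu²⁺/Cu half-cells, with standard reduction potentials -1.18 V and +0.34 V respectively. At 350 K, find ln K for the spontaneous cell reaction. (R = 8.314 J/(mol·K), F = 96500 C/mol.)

ln K = 100.8

E°_cell = +0.34 − (-1.18) = 1.52 V, with n = 2 electrons transferred.
At equilibrium E = 0, so the Nernst equation gives ln K = nFE°/RT = (2)(96500)(1.52)/((8.314)(350)) = 100.81.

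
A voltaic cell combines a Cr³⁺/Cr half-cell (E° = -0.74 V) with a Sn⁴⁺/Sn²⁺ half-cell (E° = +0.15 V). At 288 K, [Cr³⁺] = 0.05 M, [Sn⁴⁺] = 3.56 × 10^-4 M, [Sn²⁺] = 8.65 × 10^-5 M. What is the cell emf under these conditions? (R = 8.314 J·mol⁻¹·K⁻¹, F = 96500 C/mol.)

0.932 V

The Sn⁴⁺/Sn²⁺ couple has the higher reduction potential and acts as the cathode, so E°_cell = +0.15 − (-0.74) = 0.89 V.
Balancing electrons gives n = 6; the reaction quotient is Q = [Cr³⁺]^2·[Sn²⁺]^3/[Sn⁴⁺]^3 = 3.59 × 10^-5.
E = E° − (RT/nF) ln Q = 0.89 − (8.314×288)/(6×96500) × (-10.236) = 0.890 + 0.042 = 0.932 V.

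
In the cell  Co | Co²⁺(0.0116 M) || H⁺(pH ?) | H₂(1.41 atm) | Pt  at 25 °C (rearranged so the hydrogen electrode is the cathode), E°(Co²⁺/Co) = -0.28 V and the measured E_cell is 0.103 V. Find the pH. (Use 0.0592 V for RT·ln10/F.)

pH = 3.88

E°_cell = 0.28 V and n = 2.
log Q = n(E° − E)/0.0592 = 2×(0.28 − 0.103)/0.0592 = 5.980.
With Q = [Co²⁺]·P(H₂) / [H⁺]^2, solving for [H⁺] gives log[H⁺] = -3.883, so pH = 3.88.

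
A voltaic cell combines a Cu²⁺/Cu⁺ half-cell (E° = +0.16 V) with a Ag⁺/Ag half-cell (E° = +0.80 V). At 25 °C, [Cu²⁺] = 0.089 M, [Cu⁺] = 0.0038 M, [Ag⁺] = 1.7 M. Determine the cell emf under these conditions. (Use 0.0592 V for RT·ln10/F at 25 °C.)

The Ag⁺/Ag couple has the higher reduction potential and acts as the cathode, so E°_cell = +0.80 − (+0.16) = 0.64 V.
Balancing electrons gives n = 1; the reaction quotient is Q = [Cu²⁺]/([Cu⁺]·[Ag⁺]) = 13.8.
At 25 °C, E = E° − (0.0592/n) log Q = 0.64 − (0.0592/1)(1.139) = 0.640 − 0.067 = 0.573 V.

0.573 V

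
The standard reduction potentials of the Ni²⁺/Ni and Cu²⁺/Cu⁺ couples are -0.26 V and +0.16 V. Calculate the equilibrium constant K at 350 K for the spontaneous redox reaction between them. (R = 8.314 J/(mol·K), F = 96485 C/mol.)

1.2 × 10^12

E°_cell = +0.16 − (-0.26) = 0.42 V, with n = 2 electrons transferred.
At equilibrium E = 0, so the Nernst equation gives ln K = nFE°/RT = (2)(96485)(0.42)/((8.314)(350)) = 27.85.
K = e^27.85 = 1.2 × 10^12.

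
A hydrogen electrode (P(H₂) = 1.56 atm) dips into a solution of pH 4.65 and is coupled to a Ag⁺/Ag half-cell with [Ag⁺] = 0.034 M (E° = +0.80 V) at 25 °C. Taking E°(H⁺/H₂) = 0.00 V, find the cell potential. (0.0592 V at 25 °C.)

0.99 V

The Ag⁺/Ag couple is the cathode, so E°_cell = 0.80 V; n = 2.
[H⁺] = 10^(−4.65) = 2.2 × 10^-5 M, and Q = [H⁺]^2 / ([Ag⁺]^2·P(H₂)) = 2.78 × 10^-7.
E = E° − (0.0592/2) log Q = 0.80 − (0.0592/2)(-6.556) = 0.994 V.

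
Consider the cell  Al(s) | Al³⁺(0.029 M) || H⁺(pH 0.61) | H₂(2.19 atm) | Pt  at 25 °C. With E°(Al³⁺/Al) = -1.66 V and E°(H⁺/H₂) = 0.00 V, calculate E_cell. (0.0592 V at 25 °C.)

1.64 V

The hydrogen couple is the cathode, so E°_cell = 1.66 V; n = 6.
[H⁺] = 10^(−0.61) = 0.25 M, and Q = [Al³⁺]^2·P(H₂)^3 / [H⁺]^6 = 40.4.
E = E° − (0.0592/6) log Q = 1.66 − (0.0592/6)(1.606) = 1.644 V.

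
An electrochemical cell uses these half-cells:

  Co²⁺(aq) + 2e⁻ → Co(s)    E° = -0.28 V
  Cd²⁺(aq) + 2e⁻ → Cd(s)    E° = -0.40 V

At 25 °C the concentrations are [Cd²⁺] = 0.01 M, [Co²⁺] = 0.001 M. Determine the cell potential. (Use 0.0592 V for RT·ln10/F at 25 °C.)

0.090 V

The Co²⁺/Co couple has the higher reduction potential and acts as the cathode, so E°_cell = -0.28 − (-0.40) = 0.12 V.
Balancing electrons gives n = 2; the reaction quotient is Q = [Cd²⁺]/[Co²⁺] = 10.0.
At 25 °C, E = E° − (0.0592/n) log Q = 0.12 − (0.0592/2)(1.000) = 0.120 − 0.030 = 0.090 V.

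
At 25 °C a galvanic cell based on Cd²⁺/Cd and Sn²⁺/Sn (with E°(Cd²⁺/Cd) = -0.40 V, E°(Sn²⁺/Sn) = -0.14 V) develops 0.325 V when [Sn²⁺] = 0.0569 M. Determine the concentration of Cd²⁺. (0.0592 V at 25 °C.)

From the Nernst equation, log Q = n(E° − E)/0.0592 = 2(0.26 − 0.325)/0.0592 = -2.196, so Q = 0.00637.
With Q = [Cd²⁺]/[Sn²⁺] and the known concentrations, [Cd²⁺] in the numerator gives [Cd²⁺] = 3.6 × 10^-4 M.

3.6 × 10^-4 M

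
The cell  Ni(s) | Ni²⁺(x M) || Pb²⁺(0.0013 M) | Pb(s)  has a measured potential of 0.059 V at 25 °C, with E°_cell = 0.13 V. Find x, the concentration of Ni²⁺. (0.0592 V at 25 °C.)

0.33 M

From the Nernst equation, log Q = n(E° − E)/0.0592 = 2(0.13 − 0.059)/0.0592 = 2.399, so Q = 250.
With Q = [Ni²⁺]/[Pb²⁺] and the known concentrations, [Ni²⁺] in the numerator gives [Ni²⁺] = 0.33 M.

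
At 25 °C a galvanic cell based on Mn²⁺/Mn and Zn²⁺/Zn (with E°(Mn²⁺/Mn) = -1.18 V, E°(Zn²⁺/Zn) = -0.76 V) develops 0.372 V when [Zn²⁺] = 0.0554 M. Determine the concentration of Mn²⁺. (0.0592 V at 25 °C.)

From the Nernst equation, log Q = n(E° − E)/0.0592 = 2(0.42 − 0.372)/0.0592 = 1.622, so Q = 41.8.
With Q = [Mn²⁺]/[Zn²⁺] and the known concentrations, [Mn²⁺] in the numerator gives [Mn²⁺] = 2.3 M.

2.3 M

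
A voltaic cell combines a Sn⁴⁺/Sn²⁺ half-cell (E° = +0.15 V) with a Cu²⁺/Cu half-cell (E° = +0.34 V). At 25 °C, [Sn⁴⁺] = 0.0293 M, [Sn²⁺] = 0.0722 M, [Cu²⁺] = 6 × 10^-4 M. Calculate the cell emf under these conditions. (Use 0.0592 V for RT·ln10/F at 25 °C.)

The Cu²⁺/Cu couple has the higher reduction potential and acts as the cathode, so E°_cell = +0.34 − (+0.15) = 0.19 V.
Balancing electrons gives n = 2; the reaction quotient is Q = [Sn⁴⁺]/([Sn²⁺]·[Cu²⁺]) = 676.
At 25 °C, E = E° − (0.0592/n) log Q = 0.19 − (0.0592/2)(2.830) = 0.190 − 0.084 = 0.106 V.

0.106 V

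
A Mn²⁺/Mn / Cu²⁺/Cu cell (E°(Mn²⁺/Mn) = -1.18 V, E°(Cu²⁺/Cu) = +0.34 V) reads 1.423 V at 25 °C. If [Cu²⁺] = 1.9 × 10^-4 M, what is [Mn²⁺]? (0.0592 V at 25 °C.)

From the Nernst equation, log Q = n(E° − E)/0.0592 = 2(1.52 − 1.423)/0.0592 = 3.277, so Q = 1890.
With Q = [Mn²⁺]/[Cu²⁺] and the known concentrations, [Mn²⁺] in the numerator gives [Mn²⁺] = 0.36 M.

0.36 M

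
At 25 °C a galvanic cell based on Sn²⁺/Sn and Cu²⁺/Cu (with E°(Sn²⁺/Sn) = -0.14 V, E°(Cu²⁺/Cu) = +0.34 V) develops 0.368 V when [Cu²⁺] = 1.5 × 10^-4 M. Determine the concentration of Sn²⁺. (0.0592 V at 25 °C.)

0.91 M

From the Nernst equation, log Q = n(E° − E)/0.0592 = 2(0.48 − 0.368)/0.0592 = 3.784, so Q = 6080.
With Q = [Sn²⁺]/[Cu²⁺] and the known concentrations, [Sn²⁺] in the numerator gives [Sn²⁺] = 0.91 M.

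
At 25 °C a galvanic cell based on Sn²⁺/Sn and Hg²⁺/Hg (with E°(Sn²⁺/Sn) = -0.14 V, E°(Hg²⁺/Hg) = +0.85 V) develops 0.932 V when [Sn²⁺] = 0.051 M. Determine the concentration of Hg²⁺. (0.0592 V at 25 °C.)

From the Nernst equation, log Q = n(E° − E)/0.0592 = 2(0.99 − 0.932)/0.0592 = 1.959, so Q = 91.1.
With Q = [Sn²⁺]/[Hg²⁺] and the known concentrations, [Hg²⁺] in the denominator gives [Hg²⁺] = 5.6 × 10^-4 M.

5.6 × 10^-4 M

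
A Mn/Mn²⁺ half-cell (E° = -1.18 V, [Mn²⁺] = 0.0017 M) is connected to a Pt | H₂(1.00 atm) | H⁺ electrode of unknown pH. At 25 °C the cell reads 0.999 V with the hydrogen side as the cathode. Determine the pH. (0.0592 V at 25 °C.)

E°_cell = 1.18 V and n = 2.
log Q = n(E° − E)/0.0592 = 2×(1.18 − 0.999)/0.0592 = 6.115.
With Q = [Mn²⁺]·P(H₂) / [H⁺]^2, solving for [H⁺] gives log[H⁺] = -4.442, so pH = 4.44.

pH = 4.44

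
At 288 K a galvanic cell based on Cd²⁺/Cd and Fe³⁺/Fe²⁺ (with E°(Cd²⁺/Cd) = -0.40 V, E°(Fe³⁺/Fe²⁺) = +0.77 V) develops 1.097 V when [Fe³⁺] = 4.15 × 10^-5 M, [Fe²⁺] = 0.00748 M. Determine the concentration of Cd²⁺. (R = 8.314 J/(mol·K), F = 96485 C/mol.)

0.011 M

From the Nernst equation, ln Q = nF(E° − E)/RT = 2×96485×(1.17 − 1.097)/(8.314×288) = 5.883, so Q = 359.
With Q = [Cd²⁺]·[Fe²⁺]^2/[Fe³⁺]^2 and the known concentrations, [Cd²⁺] in the numerator gives [Cd²⁺] = 0.011 M.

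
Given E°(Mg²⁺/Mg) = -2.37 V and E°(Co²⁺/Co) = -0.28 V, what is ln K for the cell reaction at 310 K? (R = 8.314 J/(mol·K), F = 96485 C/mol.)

ln K = 156.5

E°_cell = -0.28 − (-2.37) = 2.09 V, with n = 2 electrons transferred.
At equilibrium E = 0, so the Nernst equation gives ln K = nFE°/RT = (2)(96485)(2.09)/((8.314)(310)) = 156.48.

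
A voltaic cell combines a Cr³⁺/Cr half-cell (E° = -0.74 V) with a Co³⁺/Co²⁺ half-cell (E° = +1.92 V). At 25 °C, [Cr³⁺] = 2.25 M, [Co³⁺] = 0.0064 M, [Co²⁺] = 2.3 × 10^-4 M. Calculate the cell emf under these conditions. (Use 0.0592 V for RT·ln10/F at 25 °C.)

2.74 V

The Co³⁺/Co²⁺ couple has the higher reduction potential and acts as the cathode, so E°_cell = +1.92 − (-0.74) = 2.66 V.
Balancing electrons gives n = 3; the reaction quotient is Q = [Cr³⁺]·[Co²⁺]^3/[Co³⁺]^3 = 1.04 × 10^-4.
At 25 °C, E = E° − (0.0592/n) log Q = 2.66 − (0.0592/3)(-3.981) = 2.660 + 0.079 = 2.739 V.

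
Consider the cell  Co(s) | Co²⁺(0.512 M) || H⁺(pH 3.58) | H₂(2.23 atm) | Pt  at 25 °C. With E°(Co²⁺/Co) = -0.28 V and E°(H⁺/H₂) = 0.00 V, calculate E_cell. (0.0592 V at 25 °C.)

0.066 V

The hydrogen couple is the cathode, so E°_cell = 0.28 V; n = 2.
[H⁺] = 10^(−3.58) = 2.6 × 10^-4 M, and Q = [Co²⁺]·P(H₂) / [H⁺]^2 = 1.65 × 10^7.
E = E° − (0.0592/2) log Q = 0.28 − (0.0592/2)(7.218) = 0.066 V.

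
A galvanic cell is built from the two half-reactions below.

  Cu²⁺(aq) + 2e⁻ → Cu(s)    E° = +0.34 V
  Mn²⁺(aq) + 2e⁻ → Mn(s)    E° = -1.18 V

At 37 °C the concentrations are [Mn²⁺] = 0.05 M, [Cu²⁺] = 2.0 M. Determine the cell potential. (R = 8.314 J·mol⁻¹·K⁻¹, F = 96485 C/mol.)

1.57 V

The Cu²⁺/Cu couple has the higher reduction potential and acts as the cathode, so E°_cell = +0.34 − (-1.18) = 1.52 V.
Balancing electrons gives n = 2; the reaction quotient is Q = [Mn²⁺]/[Cu²⁺] = 0.0250.
E = E° − (RT/nF) ln Q = 1.52 − (8.314×310)/(2×96485) × (-3.689) = 1.520 + 0.049 = 1.569 V.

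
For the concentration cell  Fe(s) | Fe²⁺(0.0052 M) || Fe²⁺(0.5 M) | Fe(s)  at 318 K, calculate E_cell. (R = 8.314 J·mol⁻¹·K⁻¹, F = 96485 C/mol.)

Both half-cells are Fe²⁺/Fe, so E°_cell = 0. The concentrated side is the cathode; the cell reaction moves Fe²⁺ from high to low concentration with n = 2.
Q = [Fe²⁺]_dilute/[Fe²⁺]_conc = 0.0052/0.5 = 0.0104.
E = 0 − (RT/nF) ln Q = −((8.314×318)/(2×96485))(-4.566) = 0.0626 V.

0.063 V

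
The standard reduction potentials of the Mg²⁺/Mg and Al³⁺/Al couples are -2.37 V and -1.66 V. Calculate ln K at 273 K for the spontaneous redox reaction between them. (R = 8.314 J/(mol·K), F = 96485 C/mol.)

E°_cell = -1.66 − (-2.37) = 0.71 V, with n = 6 electrons transferred.
At equilibrium E = 0, so the Nernst equation gives ln K = nFE°/RT = (6)(96485)(0.71)/((8.314)(273)) = 181.09.

ln K = 181.1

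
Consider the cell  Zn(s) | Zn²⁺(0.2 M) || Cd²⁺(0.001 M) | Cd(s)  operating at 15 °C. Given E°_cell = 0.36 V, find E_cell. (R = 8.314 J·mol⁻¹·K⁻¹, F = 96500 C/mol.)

Balancing electrons gives n = 2; the reaction quotient is Q = [Zn²⁺]/[Cd²⁺] = 200.
E = E° − (RT/nF) ln Q = 0.36 − (8.314×288)/(2×96500) × (5.298) = 0.360 − 0.066 = 0.294 V.

0.294 V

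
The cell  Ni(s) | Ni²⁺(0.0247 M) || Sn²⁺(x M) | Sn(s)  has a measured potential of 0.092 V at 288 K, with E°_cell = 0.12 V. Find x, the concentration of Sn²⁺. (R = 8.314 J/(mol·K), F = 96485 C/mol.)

From the Nernst equation, ln Q = nF(E° − E)/RT = 2×96485×(0.12 − 0.092)/(8.314×288) = 2.257, so Q = 9.55.
With Q = [Ni²⁺]/[Sn²⁺] and the known concentrations, [Sn²⁺] in the denominator gives [Sn²⁺] = 0.0026 M.

0.0026 M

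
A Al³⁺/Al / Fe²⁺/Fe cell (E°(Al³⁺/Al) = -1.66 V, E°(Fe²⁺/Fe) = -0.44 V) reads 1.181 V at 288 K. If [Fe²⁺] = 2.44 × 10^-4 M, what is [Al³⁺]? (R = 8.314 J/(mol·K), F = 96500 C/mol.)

From the Nernst equation, ln Q = nF(E° − E)/RT = 6×96500×(1.22 − 1.181)/(8.314×288) = 9.431, so Q = 1.25 × 10^4.
With Q = [Al³⁺]^2/[Fe²⁺]^3 and the known concentrations, [Al³⁺]^2 in the numerator gives [Al³⁺] = 4.3 × 10^-4 M.

4.3 × 10^-4 M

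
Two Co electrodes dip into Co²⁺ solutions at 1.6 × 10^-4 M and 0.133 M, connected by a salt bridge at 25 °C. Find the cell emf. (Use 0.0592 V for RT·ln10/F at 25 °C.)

Both half-cells are Co²⁺/Co, so E°_cell = 0. The concentrated side is the cathode; the cell reaction moves Co²⁺ from high to low concentration with n = 2.
Q = [Co²⁺]_dilute/[Co²⁺]_conc = 1.6 × 10^-4/0.133 = 0.00120.
E = 0 − (0.0592/2) log Q = −(0.0592/2)(-2.920) = 0.0864 V.

0.086 V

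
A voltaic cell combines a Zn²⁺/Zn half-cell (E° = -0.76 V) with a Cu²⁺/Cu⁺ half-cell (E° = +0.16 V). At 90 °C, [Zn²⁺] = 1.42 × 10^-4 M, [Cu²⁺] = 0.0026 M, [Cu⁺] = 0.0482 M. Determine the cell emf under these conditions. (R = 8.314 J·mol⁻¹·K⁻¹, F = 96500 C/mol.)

The Cu²⁺/Cu⁺ couple has the higher reduction potential and acts as the cathode, so E°_cell = +0.16 − (-0.76) = 0.92 V.
Balancing electrons gives n = 2; the reaction quotient is Q = [Zn²⁺]·[Cu⁺]^2/[Cu²⁺]^2 = 0.0488.
E = E° − (RT/nF) ln Q = 0.92 − (8.314×363)/(2×96500) × (-3.020) = 0.920 + 0.047 = 0.967 V.

0.967 V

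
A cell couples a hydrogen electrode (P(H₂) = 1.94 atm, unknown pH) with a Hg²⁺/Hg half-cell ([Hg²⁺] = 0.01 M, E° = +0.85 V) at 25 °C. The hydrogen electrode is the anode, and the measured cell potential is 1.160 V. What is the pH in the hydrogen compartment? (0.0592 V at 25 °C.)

E°_cell = 0.85 V and n = 2.
log Q = n(E° − E)/0.0592 = 2×(0.85 − 1.160)/0.0592 = -10.473.
With Q = [H⁺]^2 / ([Hg²⁺]·P(H₂)), solving for [H⁺] gives log[H⁺] = -6.093, so pH = 6.09.

pH = 6.09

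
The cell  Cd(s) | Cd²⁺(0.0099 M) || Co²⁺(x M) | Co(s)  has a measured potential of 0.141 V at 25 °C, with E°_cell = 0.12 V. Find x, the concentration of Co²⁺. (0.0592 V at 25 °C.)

From the Nernst equation, log Q = n(E° − E)/0.0592 = 2(0.12 − 0.141)/0.0592 = -0.709, so Q = 0.195.
With Q = [Cd²⁺]/[Co²⁺] and the known concentrations, [Co²⁺] in the denominator gives [Co²⁺] = 0.051 M.

0.051 M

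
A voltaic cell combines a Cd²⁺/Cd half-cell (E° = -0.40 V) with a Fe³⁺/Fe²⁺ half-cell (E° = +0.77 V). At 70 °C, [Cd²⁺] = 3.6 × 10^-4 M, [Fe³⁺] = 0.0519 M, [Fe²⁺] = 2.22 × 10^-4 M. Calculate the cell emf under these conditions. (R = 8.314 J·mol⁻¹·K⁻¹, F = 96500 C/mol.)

1.45 V

The Fe³⁺/Fe²⁺ couple has the higher reduction potential and acts as the cathode, so E°_cell = +0.77 − (-0.40) = 1.17 V.
Balancing electrons gives n = 2; the reaction quotient is Q = [Cd²⁺]·[Fe²⁺]^2/[Fe³⁺]^2 = 6.59 × 10^-9.
E = E° − (RT/nF) ln Q = 1.17 − (8.314×343)/(2×96500) × (-18.838) = 1.170 + 0.278 = 1.448 V.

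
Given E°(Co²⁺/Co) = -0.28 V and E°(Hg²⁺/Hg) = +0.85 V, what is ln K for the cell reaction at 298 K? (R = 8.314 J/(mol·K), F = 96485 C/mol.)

ln K = 88.0

E°_cell = +0.85 − (-0.28) = 1.13 V, with n = 2 electrons transferred.
At equilibrium E = 0, so the Nernst equation gives ln K = nFE°/RT = (2)(96485)(1.13)/((8.314)(298)) = 88.01.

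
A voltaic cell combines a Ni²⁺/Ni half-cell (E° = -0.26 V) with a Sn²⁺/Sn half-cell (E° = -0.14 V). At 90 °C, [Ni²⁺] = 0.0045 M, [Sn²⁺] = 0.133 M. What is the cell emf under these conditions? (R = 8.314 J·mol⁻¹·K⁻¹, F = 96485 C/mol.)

0.173 V

The Sn²⁺/Sn couple has the higher reduction potential and acts as the cathode, so E°_cell = -0.14 − (-0.26) = 0.12 V.
Balancing electrons gives n = 2; the reaction quotient is Q = [Ni²⁺]/[Sn²⁺] = 0.0338.
E = E° − (RT/nF) ln Q = 0.12 − (8.314×363)/(2×96485) × (-3.386) = 0.120 + 0.053 = 0.173 V.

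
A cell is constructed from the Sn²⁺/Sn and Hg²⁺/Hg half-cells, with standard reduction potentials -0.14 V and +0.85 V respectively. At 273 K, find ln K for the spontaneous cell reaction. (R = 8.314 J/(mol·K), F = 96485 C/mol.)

ln K = 84.2

E°_cell = +0.85 − (-0.14) = 0.99 V, with n = 2 electrons transferred.
At equilibrium E = 0, so the Nernst equation gives ln K = nFE°/RT = (2)(96485)(0.99)/((8.314)(273)) = 84.17.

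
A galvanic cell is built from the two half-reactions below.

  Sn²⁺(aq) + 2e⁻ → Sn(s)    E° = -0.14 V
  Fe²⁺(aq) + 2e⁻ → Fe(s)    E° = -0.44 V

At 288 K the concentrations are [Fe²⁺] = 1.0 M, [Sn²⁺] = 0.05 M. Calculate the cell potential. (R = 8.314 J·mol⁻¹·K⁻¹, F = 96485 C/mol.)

The Sn²⁺/Sn couple has the higher reduction potential and acts as the cathode, so E°_cell = -0.14 − (-0.44) = 0.30 V.
Balancing electrons gives n = 2; the reaction quotient is Q = [Fe²⁺]/[Sn²⁺] = 20.0.
E = E° − (RT/nF) ln Q = 0.30 − (8.314×288)/(2×96485) × (2.996) = 0.300 − 0.037 = 0.263 V.

0.263 V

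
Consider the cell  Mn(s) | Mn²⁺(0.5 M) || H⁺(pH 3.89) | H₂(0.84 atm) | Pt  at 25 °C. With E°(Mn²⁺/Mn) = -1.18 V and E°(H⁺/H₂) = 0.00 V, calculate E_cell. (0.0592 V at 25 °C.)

The hydrogen couple is the cathode, so E°_cell = 1.18 V; n = 2.
[H⁺] = 10^(−3.89) = 1.3 × 10^-4 M, and Q = [Mn²⁺]·P(H₂) / [H⁺]^2 = 2.53 × 10^7.
E = E° − (0.0592/2) log Q = 1.18 − (0.0592/2)(7.403) = 0.961 V.

0.96 V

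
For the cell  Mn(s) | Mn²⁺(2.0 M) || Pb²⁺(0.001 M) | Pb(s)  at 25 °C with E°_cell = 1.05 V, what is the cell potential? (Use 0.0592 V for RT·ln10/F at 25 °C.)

Balancing electrons gives n = 2; the reaction quotient is Q = [Mn²⁺]/[Pb²⁺] = 2000.
At 25 °C, E = E° − (0.0592/n) log Q = 1.05 − (0.0592/2)(3.301) = 1.050 − 0.098 = 0.952 V.

0.952 V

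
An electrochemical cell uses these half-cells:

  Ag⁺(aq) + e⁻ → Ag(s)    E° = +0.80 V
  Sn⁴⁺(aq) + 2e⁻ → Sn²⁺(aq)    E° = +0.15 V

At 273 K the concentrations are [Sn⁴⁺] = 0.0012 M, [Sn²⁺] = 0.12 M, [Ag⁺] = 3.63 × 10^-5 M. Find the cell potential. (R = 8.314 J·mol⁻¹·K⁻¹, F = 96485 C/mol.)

The Ag⁺/Ag couple has the higher reduction potential and acts as the cathode, so E°_cell = +0.80 − (+0.15) = 0.65 V.
Balancing electrons gives n = 2; the reaction quotient is Q = [Sn⁴⁺]/([Sn²⁺]·[Ag⁺]^2) = 7.59 × 10^6.
E = E° − (RT/nF) ln Q = 0.65 − (8.314×273)/(2×96485) × (15.842) = 0.650 − 0.186 = 0.464 V.

0.464 V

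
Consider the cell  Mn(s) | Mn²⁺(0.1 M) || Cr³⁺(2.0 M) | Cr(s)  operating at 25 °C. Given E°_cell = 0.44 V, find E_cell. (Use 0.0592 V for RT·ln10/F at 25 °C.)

0.476 V

Balancing electrons gives n = 6; the reaction quotient is Q = [Mn²⁺]^3/[Cr³⁺]^2 = 2.5 × 10^-4.
At 25 °C, E = E° − (0.0592/n) log Q = 0.44 − (0.0592/6)(-3.602) = 0.440 + 0.036 = 0.476 V.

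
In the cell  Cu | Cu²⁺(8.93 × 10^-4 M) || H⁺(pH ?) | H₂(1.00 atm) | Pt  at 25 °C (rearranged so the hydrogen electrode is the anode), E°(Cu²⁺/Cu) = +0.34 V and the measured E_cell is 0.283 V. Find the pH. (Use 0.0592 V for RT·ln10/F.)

E°_cell = 0.34 V and n = 2.
log Q = n(E° − E)/0.0592 = 2×(0.34 − 0.283)/0.0592 = 1.926.
With Q = [H⁺]^2 / ([Cu²⁺]·P(H₂)), solving for [H⁺] gives log[H⁺] = -0.562, so pH = 0.56.

pH = 0.56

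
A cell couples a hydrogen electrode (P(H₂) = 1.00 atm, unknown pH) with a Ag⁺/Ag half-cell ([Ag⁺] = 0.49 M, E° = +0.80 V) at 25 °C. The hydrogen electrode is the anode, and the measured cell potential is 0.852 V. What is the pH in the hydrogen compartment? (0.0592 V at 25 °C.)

pH = 1.19

E°_cell = 0.80 V and n = 2.
log Q = n(E° − E)/0.0592 = 2×(0.80 − 0.852)/0.0592 = -1.757.
With Q = [H⁺]^2 / ([Ag⁺]^2·P(H₂)), solving for [H⁺] gives log[H⁺] = -1.188, so pH = 1.19.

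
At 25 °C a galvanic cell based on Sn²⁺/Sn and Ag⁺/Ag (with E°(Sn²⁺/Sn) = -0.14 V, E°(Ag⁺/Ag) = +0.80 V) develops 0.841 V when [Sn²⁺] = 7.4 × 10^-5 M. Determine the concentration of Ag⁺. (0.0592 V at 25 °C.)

From the Nernst equation, log Q = n(E° − E)/0.0592 = 2(0.94 − 0.841)/0.0592 = 3.345, so Q = 2210.
With Q = [Sn²⁺]/[Ag⁺]^2 and the known concentrations, [Ag⁺]^2 in the denominator gives [Ag⁺] = 1.8 × 10^-4 M.

1.8 × 10^-4 M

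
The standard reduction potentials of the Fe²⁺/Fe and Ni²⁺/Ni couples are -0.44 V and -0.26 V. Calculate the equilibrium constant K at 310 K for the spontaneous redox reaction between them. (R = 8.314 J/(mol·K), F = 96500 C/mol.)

E°_cell = -0.26 − (-0.44) = 0.18 V, with n = 2 electrons transferred.
At equilibrium E = 0, so the Nernst equation gives ln K = nFE°/RT = (2)(96500)(0.18)/((8.314)(310)) = 13.48.
K = e^13.48 = 7.1 × 10^5.

7.1 × 10^5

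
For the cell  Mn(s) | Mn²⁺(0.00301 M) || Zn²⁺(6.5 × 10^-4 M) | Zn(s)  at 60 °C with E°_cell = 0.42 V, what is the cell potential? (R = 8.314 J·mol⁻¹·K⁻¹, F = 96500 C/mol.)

0.398 V

Balancing electrons gives n = 2; the reaction quotient is Q = [Mn²⁺]/[Zn²⁺] = 4.63.
E = E° − (RT/nF) ln Q = 0.42 − (8.314×333)/(2×96500) × (1.533) = 0.420 − 0.022 = 0.398 V.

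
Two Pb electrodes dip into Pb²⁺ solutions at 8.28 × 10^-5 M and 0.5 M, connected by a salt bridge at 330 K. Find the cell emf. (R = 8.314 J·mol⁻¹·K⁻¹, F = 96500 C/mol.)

0.12 V

Both half-cells are Pb²⁺/Pb, so E°_cell = 0. The concentrated side is the cathode; the cell reaction moves Pb²⁺ from high to low concentration with n = 2.
Q = [Pb²⁺]_dilute/[Pb²⁺]_conc = 8.28 × 10^-5/0.5 = 1.66 × 10^-4.
E = 0 − (RT/nF) ln Q = −((8.314×330)/(2×96500))(-8.706) = 0.1238 V.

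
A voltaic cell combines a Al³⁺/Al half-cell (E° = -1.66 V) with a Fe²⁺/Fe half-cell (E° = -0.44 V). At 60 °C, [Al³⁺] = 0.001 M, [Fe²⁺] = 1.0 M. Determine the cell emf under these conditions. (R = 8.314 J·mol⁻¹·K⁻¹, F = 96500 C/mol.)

The Fe²⁺/Fe couple has the higher reduction potential and acts as the cathode, so E°_cell = -0.44 − (-1.66) = 1.22 V.
Balancing electrons gives n = 6; the reaction quotient is Q = [Al³⁺]^2/[Fe²⁺]^3 = 1 × 10^-6.
E = E° − (RT/nF) ln Q = 1.22 − (8.314×333)/(6×96500) × (-13.816) = 1.220 + 0.066 = 1.286 V.

1.29 V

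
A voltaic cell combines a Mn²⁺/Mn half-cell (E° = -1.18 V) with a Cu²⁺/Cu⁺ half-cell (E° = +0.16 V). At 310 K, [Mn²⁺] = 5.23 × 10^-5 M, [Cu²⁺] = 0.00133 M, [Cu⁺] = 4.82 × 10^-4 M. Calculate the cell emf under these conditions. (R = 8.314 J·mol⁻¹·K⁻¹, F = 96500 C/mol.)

The Cu²⁺/Cu⁺ couple has the higher reduction potential and acts as the cathode, so E°_cell = +0.16 − (-1.18) = 1.34 V.
Balancing electrons gives n = 2; the reaction quotient is Q = [Mn²⁺]·[Cu⁺]^2/[Cu²⁺]^2 = 6.87 × 10^-6.
E = E° − (RT/nF) ln Q = 1.34 − (8.314×310)/(2×96500) × (-11.888) = 1.340 + 0.159 = 1.499 V.

1.50 V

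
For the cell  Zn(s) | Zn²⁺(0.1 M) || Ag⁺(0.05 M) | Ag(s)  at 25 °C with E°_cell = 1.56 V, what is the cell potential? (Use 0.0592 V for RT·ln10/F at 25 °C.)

1.51 V

Balancing electrons gives n = 2; the reaction quotient is Q = [Zn²⁺]/[Ag⁺]^2 = 40.0.
At 25 °C, E = E° − (0.0592/n) log Q = 1.56 − (0.0592/2)(1.602) = 1.560 − 0.047 = 1.513 V.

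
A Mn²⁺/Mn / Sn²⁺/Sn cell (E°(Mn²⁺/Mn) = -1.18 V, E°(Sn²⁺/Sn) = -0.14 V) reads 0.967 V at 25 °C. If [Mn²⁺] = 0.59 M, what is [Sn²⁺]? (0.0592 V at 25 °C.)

From the Nernst equation, log Q = n(E° − E)/0.0592 = 2(1.04 − 0.967)/0.0592 = 2.466, so Q = 293.
With Q = [Mn²⁺]/[Sn²⁺] and the known concentrations, [Sn²⁺] in the denominator gives [Sn²⁺] = 0.002 M.

0.002 M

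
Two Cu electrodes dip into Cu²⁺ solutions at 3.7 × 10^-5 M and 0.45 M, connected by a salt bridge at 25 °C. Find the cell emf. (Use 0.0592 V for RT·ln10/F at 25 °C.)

0.12 V

Both half-cells are Cu²⁺/Cu, so E°_cell = 0. The concentrated side is the cathode; the cell reaction moves Cu²⁺ from high to low concentration with n = 2.
Q = [Cu²⁺]_dilute/[Cu²⁺]_conc = 3.7 × 10^-5/0.45 = 8.22 × 10^-5.
E = 0 − (0.0592/2) log Q = −(0.0592/2)(-4.085) = 0.1209 V.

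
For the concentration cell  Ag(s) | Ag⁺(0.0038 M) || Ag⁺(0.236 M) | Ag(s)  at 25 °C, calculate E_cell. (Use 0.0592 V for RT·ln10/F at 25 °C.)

Both half-cells are Ag⁺/Ag, so E°_cell = 0. The concentrated side is the cathode; the cell reaction moves Ag⁺ from high to low concentration with n = 1.
Q = [Ag⁺]_dilute/[Ag⁺]_conc = 0.0038/0.236 = 0.0161.
E = 0 − (0.0592/1) log Q = −(0.0592/1)(-1.793) = 0.1061 V.

0.11 V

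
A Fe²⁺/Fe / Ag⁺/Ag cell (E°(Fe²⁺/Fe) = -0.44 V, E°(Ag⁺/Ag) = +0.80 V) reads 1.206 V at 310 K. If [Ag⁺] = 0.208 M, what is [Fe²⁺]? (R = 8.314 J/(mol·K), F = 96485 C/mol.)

0.55 M

From the Nernst equation, ln Q = nF(E° − E)/RT = 2×96485×(1.24 − 1.206)/(8.314×310) = 2.546, so Q = 12.8.
With Q = [Fe²⁺]/[Ag⁺]^2 and the known concentrations, [Fe²⁺] in the numerator gives [Fe²⁺] = 0.55 M.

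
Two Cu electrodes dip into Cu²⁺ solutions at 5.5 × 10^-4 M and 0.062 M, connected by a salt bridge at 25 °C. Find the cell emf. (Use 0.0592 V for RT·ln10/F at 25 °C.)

0.061 V

Both half-cells are Cu²⁺/Cu, so E°_cell = 0. The concentrated side is the cathode; the cell reaction moves Cu²⁺ from high to low concentration with n = 2.
Q = [Cu²⁺]_dilute/[Cu²⁺]_conc = 5.5 × 10^-4/0.062 = 0.00887.
E = 0 − (0.0592/2) log Q = −(0.0592/2)(-2.052) = 0.0607 V.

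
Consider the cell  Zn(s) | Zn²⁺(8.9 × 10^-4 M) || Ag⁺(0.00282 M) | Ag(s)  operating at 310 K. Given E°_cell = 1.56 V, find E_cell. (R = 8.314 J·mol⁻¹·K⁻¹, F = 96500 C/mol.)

Balancing electrons gives n = 2; the reaction quotient is Q = [Zn²⁺]/[Ag⁺]^2 = 112.
E = E° − (RT/nF) ln Q = 1.56 − (8.314×310)/(2×96500) × (4.718) = 1.560 − 0.063 = 1.497 V.

1.50 V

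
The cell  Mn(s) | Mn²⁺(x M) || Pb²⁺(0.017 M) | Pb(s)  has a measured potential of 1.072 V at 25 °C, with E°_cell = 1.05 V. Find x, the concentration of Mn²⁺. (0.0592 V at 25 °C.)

0.0031 M

From the Nernst equation, log Q = n(E° − E)/0.0592 = 2(1.05 − 1.072)/0.0592 = -0.743, so Q = 0.181.
With Q = [Mn²⁺]/[Pb²⁺] and the known concentrations, [Mn²⁺] in the numerator gives [Mn²⁺] = 0.0031 M.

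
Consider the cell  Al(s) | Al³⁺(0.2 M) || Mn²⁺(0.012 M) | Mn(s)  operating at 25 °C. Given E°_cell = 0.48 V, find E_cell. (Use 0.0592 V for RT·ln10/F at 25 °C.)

0.437 V

Balancing electrons gives n = 6; the reaction quotient is Q = [Al³⁺]^2/[Mn²⁺]^3 = 2.31 × 10^4.
At 25 °C, E = E° − (0.0592/n) log Q = 0.48 − (0.0592/6)(4.365) = 0.480 − 0.043 = 0.437 V.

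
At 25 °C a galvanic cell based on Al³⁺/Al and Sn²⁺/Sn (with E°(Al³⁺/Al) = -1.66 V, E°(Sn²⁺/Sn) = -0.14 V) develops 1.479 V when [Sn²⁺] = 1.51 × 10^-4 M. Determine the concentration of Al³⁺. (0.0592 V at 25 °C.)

From the Nernst equation, log Q = n(E° − E)/0.0592 = 6(1.52 − 1.479)/0.0592 = 4.155, so Q = 1.43 × 10^4.
With Q = [Al³⁺]^2/[Sn²⁺]^3 and the known concentrations, [Al³⁺]^2 in the numerator gives [Al³⁺] = 2.2 × 10^-4 M.

2.2 × 10^-4 M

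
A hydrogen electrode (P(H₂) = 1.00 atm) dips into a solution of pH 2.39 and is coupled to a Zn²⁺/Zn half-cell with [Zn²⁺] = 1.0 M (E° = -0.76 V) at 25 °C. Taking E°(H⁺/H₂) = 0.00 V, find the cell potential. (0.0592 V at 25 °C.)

The hydrogen couple is the cathode, so E°_cell = 0.76 V; n = 2.
[H⁺] = 10^(−2.39) = 0.0041 M, and Q = [Zn²⁺]·P(H₂) / [H⁺]^2 = 6.03 × 10^4.
E = E° − (0.0592/2) log Q = 0.76 − (0.0592/2)(4.780) = 0.619 V.

0.62 V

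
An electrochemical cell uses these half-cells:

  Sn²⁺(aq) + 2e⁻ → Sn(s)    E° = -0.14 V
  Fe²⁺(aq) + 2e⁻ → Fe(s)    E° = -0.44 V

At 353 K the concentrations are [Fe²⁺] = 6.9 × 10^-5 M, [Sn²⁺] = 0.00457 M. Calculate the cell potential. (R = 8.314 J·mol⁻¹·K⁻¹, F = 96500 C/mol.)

The Sn²⁺/Sn couple has the higher reduction potential and acts as the cathode, so E°_cell = -0.14 − (-0.44) = 0.30 V.
Balancing electrons gives n = 2; the reaction quotient is Q = [Fe²⁺]/[Sn²⁺] = 0.0151.
E = E° − (RT/nF) ln Q = 0.30 − (8.314×353)/(2×96500) × (-4.193) = 0.300 + 0.064 = 0.364 V.

0.364 V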